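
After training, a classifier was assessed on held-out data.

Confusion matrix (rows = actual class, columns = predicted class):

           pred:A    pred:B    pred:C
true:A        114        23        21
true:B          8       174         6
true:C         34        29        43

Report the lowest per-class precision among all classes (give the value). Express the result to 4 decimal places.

Per-class precision (TP/(TP+FP)):
  A: TP=114, FP=8+34=42 → 114/156 = 0.73077
  B: TP=174, FP=23+29=52 → 174/226 = 0.76991
  C: TP=43, FP=21+6=27 → 43/70 = 0.61429
Lowest is class 'C' with precision = 0.6143.

0.6143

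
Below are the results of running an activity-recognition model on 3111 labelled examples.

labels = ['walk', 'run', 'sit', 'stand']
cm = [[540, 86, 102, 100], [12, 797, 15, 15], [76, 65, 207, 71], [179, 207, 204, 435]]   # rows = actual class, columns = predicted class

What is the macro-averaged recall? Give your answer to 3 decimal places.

Per-class recall (TP/(TP+FN)):
  walk: TP=540, FN=86+102+100=288 → 540/828 = 0.6522
  run: TP=797, FN=12+15+15=42 → 797/839 = 0.9499
  sit: TP=207, FN=76+65+71=212 → 207/419 = 0.4940
  stand: TP=435, FN=179+207+204=590 → 435/1025 = 0.4244
Macro-recall = mean = (0.6522 + 0.9499 + 0.4940 + 0.4244) / 4 = 0.630

0.630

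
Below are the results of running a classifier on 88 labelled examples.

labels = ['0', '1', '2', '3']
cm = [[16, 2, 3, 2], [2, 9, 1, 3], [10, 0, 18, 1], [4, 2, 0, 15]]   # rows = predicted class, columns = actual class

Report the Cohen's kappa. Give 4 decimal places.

Observed agreement pₒ = trace/N = 58/88 = 0.65909
Expected agreement pₑ = Σ (rowᵢ·colᵢ)/N² = (32·23 + 13·15 + 22·29 + 21·21)/88² = 0.25956
κ = (pₒ − pₑ)/(1 − pₑ) = (0.65909 − 0.25956)/(1 − 0.25956) = 0.5396

0.5396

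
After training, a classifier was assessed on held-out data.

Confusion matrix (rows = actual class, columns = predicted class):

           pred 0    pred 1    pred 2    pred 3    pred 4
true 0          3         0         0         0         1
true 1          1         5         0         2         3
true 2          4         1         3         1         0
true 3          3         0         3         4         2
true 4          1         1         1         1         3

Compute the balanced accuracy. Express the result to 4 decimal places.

Balanced accuracy = mean of per-class recall.
  0: recall = 3/4 = 0.75000
  1: recall = 5/11 = 0.45455
  2: recall = 3/9 = 0.33333
  3: recall = 4/12 = 0.33333
  4: recall = 3/7 = 0.42857
Mean = (0.75000 + 0.45455 + 0.33333 + 0.33333 + 0.42857) / 5 = 0.4600

0.4600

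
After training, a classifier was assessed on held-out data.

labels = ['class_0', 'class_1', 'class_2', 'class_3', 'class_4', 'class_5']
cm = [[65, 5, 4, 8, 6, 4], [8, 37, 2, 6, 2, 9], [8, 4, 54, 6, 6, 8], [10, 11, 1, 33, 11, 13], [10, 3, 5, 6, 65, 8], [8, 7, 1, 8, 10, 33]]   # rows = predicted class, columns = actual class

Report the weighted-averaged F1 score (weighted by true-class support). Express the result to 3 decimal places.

Per-class F1 score (2·TP/(2·TP+FP+FN)):
  class_0: TP=65, FP=5+4+8+6+4=27, FN=8+8+10+10+8=44 → 130/201 = 0.6468
  class_1: TP=37, FP=8+2+6+2+9=27, FN=5+4+11+3+7=30 → 74/131 = 0.5649
  class_2: TP=54, FP=8+4+6+6+8=32, FN=4+2+1+5+1=13 → 108/153 = 0.7059
  class_3: TP=33, FP=10+11+1+11+13=46, FN=8+6+6+6+8=34 → 66/146 = 0.4521
  class_4: TP=65, FP=10+3+5+6+8=32, FN=6+2+6+11+10=35 → 130/197 = 0.6599
  class_5: TP=33, FP=8+7+1+8+10=34, FN=4+9+8+13+8=42 → 66/142 = 0.4648
Weighted-F1 score = Σ (supportᵢ/N)·F1 scoreᵢ with N=485: (109/485)·0.6468 + (67/485)·0.5649 + (67/485)·0.7059 + (67/485)·0.4521 + (100/485)·0.6599 + (75/485)·0.4648 = 0.591

0.591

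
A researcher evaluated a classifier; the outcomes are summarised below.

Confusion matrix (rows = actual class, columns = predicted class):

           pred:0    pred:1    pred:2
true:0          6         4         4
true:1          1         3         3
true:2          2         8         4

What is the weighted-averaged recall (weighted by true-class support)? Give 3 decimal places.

0.371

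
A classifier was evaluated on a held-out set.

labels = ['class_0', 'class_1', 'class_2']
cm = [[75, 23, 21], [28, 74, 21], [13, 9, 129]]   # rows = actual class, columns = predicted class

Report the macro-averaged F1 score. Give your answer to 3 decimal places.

0.695

Per-class F1 score (2·TP/(2·TP+FP+FN)):
  class_0: TP=75, FP=28+13=41, FN=23+21=44 → 150/235 = 0.6383
  class_1: TP=74, FP=23+9=32, FN=28+21=49 → 148/229 = 0.6463
  class_2: TP=129, FP=21+21=42, FN=13+9=22 → 258/322 = 0.8012
Macro-F1 score = mean = (0.6383 + 0.6463 + 0.8012) / 3 = 0.695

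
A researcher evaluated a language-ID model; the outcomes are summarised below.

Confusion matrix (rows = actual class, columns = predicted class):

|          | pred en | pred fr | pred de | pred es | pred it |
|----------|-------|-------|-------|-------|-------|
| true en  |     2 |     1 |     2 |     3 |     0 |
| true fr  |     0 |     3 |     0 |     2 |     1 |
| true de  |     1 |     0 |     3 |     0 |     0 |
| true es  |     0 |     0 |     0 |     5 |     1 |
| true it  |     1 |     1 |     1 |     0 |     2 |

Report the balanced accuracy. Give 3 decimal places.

Balanced accuracy = mean of per-class recall.
  en: recall = 2/8 = 0.2500
  fr: recall = 3/6 = 0.5000
  de: recall = 3/4 = 0.7500
  es: recall = 5/6 = 0.8333
  it: recall = 2/5 = 0.4000
Mean = (0.2500 + 0.5000 + 0.7500 + 0.8333 + 0.4000) / 5 = 0.547

0.547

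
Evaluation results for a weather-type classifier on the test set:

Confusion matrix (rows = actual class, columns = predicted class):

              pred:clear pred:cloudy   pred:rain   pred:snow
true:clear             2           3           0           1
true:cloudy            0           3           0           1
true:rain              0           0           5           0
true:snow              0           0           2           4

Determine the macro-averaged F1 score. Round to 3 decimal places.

0.650

Per-class F1 score (2·TP/(2·TP+FP+FN)):
  clear: TP=2, FP=0+0+0=0, FN=3+0+1=4 → 4/8 = 0.5000
  cloudy: TP=3, FP=3+0+0=3, FN=0+0+1=1 → 6/10 = 0.6000
  rain: TP=5, FP=0+0+2=2, FN=0+0+0=0 → 10/12 = 0.8333
  snow: TP=4, FP=1+1+0=2, FN=0+0+2=2 → 8/12 = 0.6667
Macro-F1 score = mean = (0.5000 + 0.6000 + 0.8333 + 0.6667) / 4 = 0.650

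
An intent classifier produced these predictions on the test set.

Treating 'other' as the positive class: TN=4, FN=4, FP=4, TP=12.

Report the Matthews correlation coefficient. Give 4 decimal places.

0.2500

MCC = (TP·TN − FP·FN) / √((TP+FP)(TP+FN)(TN+FP)(TN+FN))
Numerator = 12·4 − 4·4 = 32
Denominator = √(16·16·8·8) = √16384 = 128.0000
MCC = 32 / 128.0000 = 0.2500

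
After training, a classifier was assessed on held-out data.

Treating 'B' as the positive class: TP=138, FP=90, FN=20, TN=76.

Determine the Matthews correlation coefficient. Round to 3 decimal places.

0.363

MCC = (TP·TN − FP·FN) / √((TP+FP)(TP+FN)(TN+FP)(TN+FN))
Numerator = 138·76 − 90·20 = 8688
Denominator = √(228·158·166·96) = √574078464 = 23959.9346
MCC = 8688 / 23959.9346 = 0.363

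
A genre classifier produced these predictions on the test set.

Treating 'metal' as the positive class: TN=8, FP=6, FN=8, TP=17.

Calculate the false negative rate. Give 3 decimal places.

0.320

FNR = FN/(FN+TP) = 8/(8+17) = 0.320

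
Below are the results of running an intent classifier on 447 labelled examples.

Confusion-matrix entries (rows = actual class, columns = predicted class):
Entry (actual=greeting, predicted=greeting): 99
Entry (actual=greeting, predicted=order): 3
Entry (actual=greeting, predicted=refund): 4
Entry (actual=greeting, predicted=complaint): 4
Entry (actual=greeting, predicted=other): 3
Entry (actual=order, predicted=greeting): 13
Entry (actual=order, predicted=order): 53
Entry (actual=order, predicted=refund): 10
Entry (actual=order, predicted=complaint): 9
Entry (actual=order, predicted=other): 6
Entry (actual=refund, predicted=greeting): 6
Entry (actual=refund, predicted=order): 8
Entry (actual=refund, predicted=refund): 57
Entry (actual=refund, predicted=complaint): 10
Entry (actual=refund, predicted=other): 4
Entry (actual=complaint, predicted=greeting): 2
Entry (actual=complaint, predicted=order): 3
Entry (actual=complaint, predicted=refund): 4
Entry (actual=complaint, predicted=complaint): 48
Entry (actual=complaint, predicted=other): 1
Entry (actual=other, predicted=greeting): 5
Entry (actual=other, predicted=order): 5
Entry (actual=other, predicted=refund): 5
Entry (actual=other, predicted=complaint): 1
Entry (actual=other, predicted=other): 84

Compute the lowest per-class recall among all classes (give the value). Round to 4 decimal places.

0.5824

Per-class recall (TP/(TP+FN)):
  greeting: TP=99, FN=3+4+4+3=14 → 99/113 = 0.87611
  order: TP=53, FN=13+10+9+6=38 → 53/91 = 0.58242
  refund: TP=57, FN=6+8+10+4=28 → 57/85 = 0.67059
  complaint: TP=48, FN=2+3+4+1=10 → 48/58 = 0.82759
  other: TP=84, FN=5+5+5+1=16 → 84/100 = 0.84000
Lowest is class 'order' with recall = 0.5824.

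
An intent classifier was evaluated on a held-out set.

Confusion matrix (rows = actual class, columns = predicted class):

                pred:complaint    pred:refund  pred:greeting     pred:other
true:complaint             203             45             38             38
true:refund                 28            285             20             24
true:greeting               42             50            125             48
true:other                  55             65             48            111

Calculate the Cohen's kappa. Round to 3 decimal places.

0.448

Observed agreement pₒ = trace/N = 724/1225 = 0.5910
Expected agreement pₑ = Σ (rowᵢ·colᵢ)/N² = (324·328 + 357·445 + 265·231 + 279·221)/1225² = 0.2586
κ = (pₒ − pₑ)/(1 − pₑ) = (0.5910 − 0.2586)/(1 − 0.2586) = 0.448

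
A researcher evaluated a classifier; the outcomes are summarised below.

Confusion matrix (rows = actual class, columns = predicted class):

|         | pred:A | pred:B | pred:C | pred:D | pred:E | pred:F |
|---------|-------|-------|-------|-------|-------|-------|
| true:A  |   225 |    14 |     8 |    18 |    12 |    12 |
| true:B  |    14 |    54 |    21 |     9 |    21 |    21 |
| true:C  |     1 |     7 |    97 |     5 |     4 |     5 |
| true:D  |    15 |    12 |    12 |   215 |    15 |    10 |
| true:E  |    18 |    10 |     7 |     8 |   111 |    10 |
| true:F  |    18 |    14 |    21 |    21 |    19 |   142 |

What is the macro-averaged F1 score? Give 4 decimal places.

0.6594

Per-class F1 score (2·TP/(2·TP+FP+FN)):
  A: TP=225, FP=14+1+15+18+18=66, FN=14+8+18+12+12=64 → 450/580 = 0.77586
  B: TP=54, FP=14+7+12+10+14=57, FN=14+21+9+21+21=86 → 108/251 = 0.43028
  C: TP=97, FP=8+21+12+7+21=69, FN=1+7+5+4+5=22 → 194/285 = 0.68070
  D: TP=215, FP=18+9+5+8+21=61, FN=15+12+12+15+10=64 → 430/555 = 0.77477
  E: TP=111, FP=12+21+4+15+19=71, FN=18+10+7+8+10=53 → 222/346 = 0.64162
  F: TP=142, FP=12+21+5+10+10=58, FN=18+14+21+21+19=93 → 284/435 = 0.65287
Macro-F1 score = mean = (0.77586 + 0.43028 + 0.68070 + 0.77477 + 0.64162 + 0.65287) / 6 = 0.6594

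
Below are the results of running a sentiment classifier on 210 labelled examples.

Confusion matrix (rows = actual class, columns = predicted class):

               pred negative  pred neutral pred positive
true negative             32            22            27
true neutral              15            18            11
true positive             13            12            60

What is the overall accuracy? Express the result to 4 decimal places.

0.5238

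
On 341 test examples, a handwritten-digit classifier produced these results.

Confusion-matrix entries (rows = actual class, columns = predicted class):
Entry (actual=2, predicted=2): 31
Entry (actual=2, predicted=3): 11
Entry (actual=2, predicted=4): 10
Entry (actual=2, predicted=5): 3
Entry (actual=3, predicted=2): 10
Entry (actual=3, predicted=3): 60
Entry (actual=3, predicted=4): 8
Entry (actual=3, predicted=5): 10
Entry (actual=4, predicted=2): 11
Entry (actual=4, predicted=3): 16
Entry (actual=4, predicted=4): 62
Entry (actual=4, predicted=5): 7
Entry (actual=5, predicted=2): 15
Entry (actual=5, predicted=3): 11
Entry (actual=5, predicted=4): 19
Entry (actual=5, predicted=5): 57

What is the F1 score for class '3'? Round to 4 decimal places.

0.6452

Treat '3' as positive and all other classes as negative.
F1 score = 2·TP/(2·TP+FP+FN).
3: TP=60, FP=11+16+11=38, FN=10+8+10=28 → 120/186 = 0.64516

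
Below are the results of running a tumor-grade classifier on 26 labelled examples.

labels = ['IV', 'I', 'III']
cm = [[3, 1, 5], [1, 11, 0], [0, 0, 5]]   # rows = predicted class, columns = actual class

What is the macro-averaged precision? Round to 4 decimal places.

Per-class precision (TP/(TP+FP)):
  IV: TP=3, FP=1+5=6 → 3/9 = 0.33333
  I: TP=11, FP=1+0=1 → 11/12 = 0.91667
  III: TP=5, FP=0+0=0 → 5/5 = 1.00000
Macro-precision = mean = (0.33333 + 0.91667 + 1.00000) / 3 = 0.7500

0.7500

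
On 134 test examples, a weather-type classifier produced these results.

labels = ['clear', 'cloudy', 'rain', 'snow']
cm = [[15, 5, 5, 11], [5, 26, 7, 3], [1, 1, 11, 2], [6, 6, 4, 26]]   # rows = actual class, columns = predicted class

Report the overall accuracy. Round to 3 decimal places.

Accuracy = trace / total = (15+26+11+26=78) / 134 = 78/134 = 0.582

0.582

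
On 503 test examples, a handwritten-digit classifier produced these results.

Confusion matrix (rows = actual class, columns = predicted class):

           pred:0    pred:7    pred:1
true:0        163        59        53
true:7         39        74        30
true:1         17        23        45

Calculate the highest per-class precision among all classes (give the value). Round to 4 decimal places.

Per-class precision (TP/(TP+FP)):
  0: TP=163, FP=39+17=56 → 163/219 = 0.74429
  7: TP=74, FP=59+23=82 → 74/156 = 0.47436
  1: TP=45, FP=53+30=83 → 45/128 = 0.35156
Highest is class '0' with precision = 0.7443.

0.7443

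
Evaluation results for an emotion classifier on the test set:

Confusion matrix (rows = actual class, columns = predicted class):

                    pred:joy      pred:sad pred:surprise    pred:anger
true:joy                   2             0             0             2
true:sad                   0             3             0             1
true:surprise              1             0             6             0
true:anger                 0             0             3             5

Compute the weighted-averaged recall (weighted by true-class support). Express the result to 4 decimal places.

0.6957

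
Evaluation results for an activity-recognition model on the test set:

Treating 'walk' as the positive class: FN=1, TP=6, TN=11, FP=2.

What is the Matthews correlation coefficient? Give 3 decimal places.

0.685

MCC = (TP·TN − FP·FN) / √((TP+FP)(TP+FN)(TN+FP)(TN+FN))
Numerator = 6·11 − 2·1 = 64
Denominator = √(8·7·13·12) = √8736 = 93.4666
MCC = 64 / 93.4666 = 0.685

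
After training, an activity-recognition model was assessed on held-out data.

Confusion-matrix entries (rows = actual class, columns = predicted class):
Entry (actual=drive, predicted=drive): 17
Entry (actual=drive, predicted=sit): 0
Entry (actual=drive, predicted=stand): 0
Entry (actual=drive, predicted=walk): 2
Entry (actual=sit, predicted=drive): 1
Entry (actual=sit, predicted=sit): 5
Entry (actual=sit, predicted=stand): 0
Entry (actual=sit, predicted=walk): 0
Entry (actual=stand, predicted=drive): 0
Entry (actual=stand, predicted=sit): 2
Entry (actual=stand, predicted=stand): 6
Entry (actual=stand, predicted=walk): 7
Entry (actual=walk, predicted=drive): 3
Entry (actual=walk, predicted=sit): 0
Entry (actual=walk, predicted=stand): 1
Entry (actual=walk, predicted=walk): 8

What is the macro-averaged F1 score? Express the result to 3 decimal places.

Per-class F1 score (2·TP/(2·TP+FP+FN)):
  drive: TP=17, FP=1+0+3=4, FN=0+0+2=2 → 34/40 = 0.8500
  sit: TP=5, FP=0+2+0=2, FN=1+0+0=1 → 10/13 = 0.7692
  stand: TP=6, FP=0+0+1=1, FN=0+2+7=9 → 12/22 = 0.5455
  walk: TP=8, FP=2+0+7=9, FN=3+0+1=4 → 16/29 = 0.5517
Macro-F1 score = mean = (0.8500 + 0.7692 + 0.5455 + 0.5517) / 4 = 0.679

0.679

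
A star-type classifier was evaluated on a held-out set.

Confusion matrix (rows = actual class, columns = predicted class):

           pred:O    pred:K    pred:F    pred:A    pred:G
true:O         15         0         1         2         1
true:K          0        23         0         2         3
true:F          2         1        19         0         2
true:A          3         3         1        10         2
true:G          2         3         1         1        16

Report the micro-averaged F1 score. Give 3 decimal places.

0.735

Micro-averaging pools counts across classes: ΣTP=83, ΣFP=30, ΣFN=30.
Micro-F1 score = 2·TP/(2·TP+FP+FN) on pooled counts = 0.735 (equals overall accuracy in single-label multiclass).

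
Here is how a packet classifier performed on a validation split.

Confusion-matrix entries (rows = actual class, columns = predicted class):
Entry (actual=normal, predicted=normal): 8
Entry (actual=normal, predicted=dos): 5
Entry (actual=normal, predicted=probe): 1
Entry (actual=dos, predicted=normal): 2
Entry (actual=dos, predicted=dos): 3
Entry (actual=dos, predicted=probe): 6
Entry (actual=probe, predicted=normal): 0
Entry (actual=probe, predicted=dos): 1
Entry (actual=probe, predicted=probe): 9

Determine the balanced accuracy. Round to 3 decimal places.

Balanced accuracy = mean of per-class recall.
  normal: recall = 8/14 = 0.5714
  dos: recall = 3/11 = 0.2727
  probe: recall = 9/10 = 0.9000
Mean = (0.5714 + 0.2727 + 0.9000) / 3 = 0.581

0.581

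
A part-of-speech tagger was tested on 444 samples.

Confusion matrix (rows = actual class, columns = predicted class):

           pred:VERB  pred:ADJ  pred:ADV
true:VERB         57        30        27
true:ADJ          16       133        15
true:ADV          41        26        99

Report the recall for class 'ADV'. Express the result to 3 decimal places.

0.596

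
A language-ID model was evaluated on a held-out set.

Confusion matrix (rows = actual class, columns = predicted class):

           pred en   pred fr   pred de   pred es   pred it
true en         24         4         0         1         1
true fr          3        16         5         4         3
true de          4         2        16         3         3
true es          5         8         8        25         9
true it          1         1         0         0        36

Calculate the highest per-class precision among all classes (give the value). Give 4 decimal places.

Per-class precision (TP/(TP+FP)):
  en: TP=24, FP=3+4+5+1=13 → 24/37 = 0.64865
  fr: TP=16, FP=4+2+8+1=15 → 16/31 = 0.51613
  de: TP=16, FP=0+5+8+0=13 → 16/29 = 0.55172
  es: TP=25, FP=1+4+3+0=8 → 25/33 = 0.75758
  it: TP=36, FP=1+3+3+9=16 → 36/52 = 0.69231
Highest is class 'es' with precision = 0.7576.

0.7576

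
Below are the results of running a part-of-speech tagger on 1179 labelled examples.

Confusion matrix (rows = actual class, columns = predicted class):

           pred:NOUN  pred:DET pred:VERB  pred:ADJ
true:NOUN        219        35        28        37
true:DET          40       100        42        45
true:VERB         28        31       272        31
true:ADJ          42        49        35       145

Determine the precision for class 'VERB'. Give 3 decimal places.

0.721

One-vs-rest for 'VERB': TP = diagonal; FP = other classes predicted 'VERB'; FN = 'VERB' predicted as other.
precision = TP/(TP+FP).
VERB: TP=272, FP=28+42+35=105 → 272/377 = 0.7215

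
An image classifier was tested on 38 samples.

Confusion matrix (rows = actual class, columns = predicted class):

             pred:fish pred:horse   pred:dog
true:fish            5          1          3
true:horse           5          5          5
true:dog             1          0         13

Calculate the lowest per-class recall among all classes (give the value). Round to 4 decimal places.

0.3333

Per-class recall (TP/(TP+FN)):
  fish: TP=5, FN=1+3=4 → 5/9 = 0.55556
  horse: TP=5, FN=5+5=10 → 5/15 = 0.33333
  dog: TP=13, FN=1+0=1 → 13/14 = 0.92857
Lowest is class 'horse' with recall = 0.3333.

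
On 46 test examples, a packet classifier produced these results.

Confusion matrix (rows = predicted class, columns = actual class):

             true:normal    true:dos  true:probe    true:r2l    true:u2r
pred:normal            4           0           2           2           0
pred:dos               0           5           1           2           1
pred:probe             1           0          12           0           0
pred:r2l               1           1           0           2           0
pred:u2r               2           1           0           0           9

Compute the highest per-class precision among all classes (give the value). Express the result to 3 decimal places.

0.923

Per-class precision (TP/(TP+FP)):
  normal: TP=4, FP=0+2+2+0=4 → 4/8 = 0.5000
  dos: TP=5, FP=0+1+2+1=4 → 5/9 = 0.5556
  probe: TP=12, FP=1+0+0+0=1 → 12/13 = 0.9231
  r2l: TP=2, FP=1+1+0+0=2 → 2/4 = 0.5000
  u2r: TP=9, FP=2+1+0+0=3 → 9/12 = 0.7500
Highest is class 'probe' with precision = 0.923.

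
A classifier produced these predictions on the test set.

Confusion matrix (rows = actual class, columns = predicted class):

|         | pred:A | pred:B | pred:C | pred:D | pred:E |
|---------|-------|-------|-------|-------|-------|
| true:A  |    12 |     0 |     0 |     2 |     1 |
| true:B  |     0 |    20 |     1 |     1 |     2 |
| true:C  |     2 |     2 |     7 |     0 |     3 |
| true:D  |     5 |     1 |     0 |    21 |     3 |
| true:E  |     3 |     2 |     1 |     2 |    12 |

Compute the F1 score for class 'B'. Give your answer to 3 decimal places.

0.816

One-vs-rest for 'B': TP = diagonal; FP = other classes predicted 'B'; FN = 'B' predicted as other.
F1 score = 2·TP/(2·TP+FP+FN).
B: TP=20, FP=0+2+1+2=5, FN=0+1+1+2=4 → 40/49 = 0.8163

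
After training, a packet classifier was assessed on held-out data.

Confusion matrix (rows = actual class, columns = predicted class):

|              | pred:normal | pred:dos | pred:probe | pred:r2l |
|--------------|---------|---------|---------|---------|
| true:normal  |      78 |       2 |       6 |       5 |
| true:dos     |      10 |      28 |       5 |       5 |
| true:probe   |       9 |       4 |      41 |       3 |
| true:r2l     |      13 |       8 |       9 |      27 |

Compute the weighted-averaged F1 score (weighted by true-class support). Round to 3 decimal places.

Per-class F1 score (2·TP/(2·TP+FP+FN)):
  normal: TP=78, FP=10+9+13=32, FN=2+6+5=13 → 156/201 = 0.7761
  dos: TP=28, FP=2+4+8=14, FN=10+5+5=20 → 56/90 = 0.6222
  probe: TP=41, FP=6+5+9=20, FN=9+4+3=16 → 82/118 = 0.6949
  r2l: TP=27, FP=5+5+3=13, FN=13+8+9=30 → 54/97 = 0.5567
Weighted-F1 score = Σ (supportᵢ/N)·F1 scoreᵢ with N=253: (91/253)·0.7761 + (48/253)·0.6222 + (57/253)·0.6949 + (57/253)·0.5567 = 0.679

0.679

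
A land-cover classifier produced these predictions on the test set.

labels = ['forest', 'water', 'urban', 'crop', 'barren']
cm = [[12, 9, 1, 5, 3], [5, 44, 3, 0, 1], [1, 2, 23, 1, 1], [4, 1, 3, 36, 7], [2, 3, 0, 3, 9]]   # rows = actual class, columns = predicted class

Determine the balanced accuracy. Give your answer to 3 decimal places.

Balanced accuracy = mean of per-class recall.
  forest: recall = 12/30 = 0.4000
  water: recall = 44/53 = 0.8302
  urban: recall = 23/28 = 0.8214
  crop: recall = 36/51 = 0.7059
  barren: recall = 9/17 = 0.5294
Mean = (0.4000 + 0.8302 + 0.8214 + 0.7059 + 0.5294) / 5 = 0.657

0.657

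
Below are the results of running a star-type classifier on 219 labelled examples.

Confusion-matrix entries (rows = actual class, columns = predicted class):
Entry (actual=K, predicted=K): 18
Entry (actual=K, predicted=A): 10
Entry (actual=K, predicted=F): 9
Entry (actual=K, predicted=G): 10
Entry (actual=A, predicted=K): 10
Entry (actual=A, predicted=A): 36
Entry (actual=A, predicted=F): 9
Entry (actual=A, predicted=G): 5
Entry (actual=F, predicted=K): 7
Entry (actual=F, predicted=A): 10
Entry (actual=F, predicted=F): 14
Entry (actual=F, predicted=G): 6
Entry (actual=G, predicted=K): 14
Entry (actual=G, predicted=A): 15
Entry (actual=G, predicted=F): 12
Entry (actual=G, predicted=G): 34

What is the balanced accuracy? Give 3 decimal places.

0.454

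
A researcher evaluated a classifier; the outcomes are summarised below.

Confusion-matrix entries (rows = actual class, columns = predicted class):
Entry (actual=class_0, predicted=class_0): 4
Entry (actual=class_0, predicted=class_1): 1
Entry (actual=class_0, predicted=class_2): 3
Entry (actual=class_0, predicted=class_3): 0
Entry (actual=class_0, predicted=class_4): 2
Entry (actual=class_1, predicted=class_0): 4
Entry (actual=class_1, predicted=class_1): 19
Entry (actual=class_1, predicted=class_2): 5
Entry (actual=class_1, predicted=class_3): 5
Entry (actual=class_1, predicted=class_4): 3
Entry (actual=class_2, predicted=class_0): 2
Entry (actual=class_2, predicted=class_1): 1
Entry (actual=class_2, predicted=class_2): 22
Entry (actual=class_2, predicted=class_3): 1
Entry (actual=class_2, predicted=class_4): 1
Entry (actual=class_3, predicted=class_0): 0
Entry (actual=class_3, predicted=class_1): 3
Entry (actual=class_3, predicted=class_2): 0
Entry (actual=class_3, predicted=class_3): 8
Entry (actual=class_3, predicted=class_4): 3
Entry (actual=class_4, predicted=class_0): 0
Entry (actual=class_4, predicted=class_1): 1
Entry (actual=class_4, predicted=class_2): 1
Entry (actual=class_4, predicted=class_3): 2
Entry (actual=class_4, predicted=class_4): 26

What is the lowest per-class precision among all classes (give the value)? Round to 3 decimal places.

Per-class precision (TP/(TP+FP)):
  class_0: TP=4, FP=4+2+0+0=6 → 4/10 = 0.4000
  class_1: TP=19, FP=1+1+3+1=6 → 19/25 = 0.7600
  class_2: TP=22, FP=3+5+0+1=9 → 22/31 = 0.7097
  class_3: TP=8, FP=0+5+1+2=8 → 8/16 = 0.5000
  class_4: TP=26, FP=2+3+1+3=9 → 26/35 = 0.7429
Lowest is class 'class_0' with precision = 0.400.

0.400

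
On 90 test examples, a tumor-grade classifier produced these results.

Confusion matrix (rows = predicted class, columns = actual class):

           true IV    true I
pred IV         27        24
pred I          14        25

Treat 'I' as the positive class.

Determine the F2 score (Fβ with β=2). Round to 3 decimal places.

0.532

Fβ = (1+β²)·TP / ((1+β²)·TP + β²·FN + FP), with β²=4
= 5·25 / (5·25 + 4·24 + 14) = 0.532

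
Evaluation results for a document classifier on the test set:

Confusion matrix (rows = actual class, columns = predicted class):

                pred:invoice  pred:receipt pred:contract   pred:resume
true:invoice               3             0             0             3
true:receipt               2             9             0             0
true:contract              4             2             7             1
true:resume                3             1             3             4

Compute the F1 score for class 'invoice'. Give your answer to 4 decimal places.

0.3333

One-vs-rest for 'invoice': TP = diagonal; FP = other classes predicted 'invoice'; FN = 'invoice' predicted as other.
F1 score = 2·TP/(2·TP+FP+FN).
invoice: TP=3, FP=2+4+3=9, FN=0+0+3=3 → 6/18 = 0.33333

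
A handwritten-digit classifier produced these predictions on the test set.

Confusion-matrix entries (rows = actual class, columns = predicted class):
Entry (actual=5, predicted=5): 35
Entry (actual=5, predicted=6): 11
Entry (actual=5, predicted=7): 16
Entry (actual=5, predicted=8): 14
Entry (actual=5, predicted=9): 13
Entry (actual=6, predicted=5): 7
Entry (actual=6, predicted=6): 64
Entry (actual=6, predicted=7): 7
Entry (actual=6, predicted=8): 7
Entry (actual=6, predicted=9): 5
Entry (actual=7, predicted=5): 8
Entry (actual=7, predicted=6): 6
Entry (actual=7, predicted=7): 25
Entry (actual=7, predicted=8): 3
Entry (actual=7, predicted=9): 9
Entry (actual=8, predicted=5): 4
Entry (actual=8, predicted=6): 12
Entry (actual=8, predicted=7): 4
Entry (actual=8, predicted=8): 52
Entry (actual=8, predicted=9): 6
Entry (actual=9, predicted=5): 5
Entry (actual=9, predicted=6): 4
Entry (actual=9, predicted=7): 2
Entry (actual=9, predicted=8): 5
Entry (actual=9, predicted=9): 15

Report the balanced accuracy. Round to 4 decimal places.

Balanced accuracy = mean of per-class recall.
  5: recall = 35/89 = 0.39326
  6: recall = 64/90 = 0.71111
  7: recall = 25/51 = 0.49020
  8: recall = 52/78 = 0.66667
  9: recall = 15/31 = 0.48387
Mean = (0.39326 + 0.71111 + 0.49020 + 0.66667 + 0.48387) / 5 = 0.5490

0.5490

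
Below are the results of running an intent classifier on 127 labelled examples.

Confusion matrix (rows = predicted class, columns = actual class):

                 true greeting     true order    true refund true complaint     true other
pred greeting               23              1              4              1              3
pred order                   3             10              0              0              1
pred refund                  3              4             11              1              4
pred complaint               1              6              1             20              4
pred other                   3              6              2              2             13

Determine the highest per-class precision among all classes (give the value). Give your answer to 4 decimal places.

0.7188

Per-class precision (TP/(TP+FP)):
  greeting: TP=23, FP=1+4+1+3=9 → 23/32 = 0.71875
  order: TP=10, FP=3+0+0+1=4 → 10/14 = 0.71429
  refund: TP=11, FP=3+4+1+4=12 → 11/23 = 0.47826
  complaint: TP=20, FP=1+6+1+4=12 → 20/32 = 0.62500
  other: TP=13, FP=3+6+2+2=13 → 13/26 = 0.50000
Highest is class 'greeting' with precision = 0.7188.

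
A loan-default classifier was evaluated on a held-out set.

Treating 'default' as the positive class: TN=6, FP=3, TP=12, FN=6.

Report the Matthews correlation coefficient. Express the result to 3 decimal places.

0.316

MCC = (TP·TN − FP·FN) / √((TP+FP)(TP+FN)(TN+FP)(TN+FN))
Numerator = 12·6 − 3·6 = 54
Denominator = √(15·18·9·12) = √29160 = 170.7630
MCC = 54 / 170.7630 = 0.316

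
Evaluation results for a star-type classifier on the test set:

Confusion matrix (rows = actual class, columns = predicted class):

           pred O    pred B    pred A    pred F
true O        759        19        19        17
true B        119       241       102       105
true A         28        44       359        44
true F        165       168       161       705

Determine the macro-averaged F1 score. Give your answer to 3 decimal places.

0.648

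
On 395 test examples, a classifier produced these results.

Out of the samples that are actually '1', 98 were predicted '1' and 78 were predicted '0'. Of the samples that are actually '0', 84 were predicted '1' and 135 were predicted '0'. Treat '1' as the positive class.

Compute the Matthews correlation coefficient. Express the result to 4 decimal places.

0.1728

MCC = (TP·TN − FP·FN) / √((TP+FP)(TP+FN)(TN+FP)(TN+FN))
Numerator = 98·135 − 84·78 = 6678
Denominator = √(182·176·219·213) = √1494196704 = 38654.8406
MCC = 6678 / 38654.8406 = 0.1728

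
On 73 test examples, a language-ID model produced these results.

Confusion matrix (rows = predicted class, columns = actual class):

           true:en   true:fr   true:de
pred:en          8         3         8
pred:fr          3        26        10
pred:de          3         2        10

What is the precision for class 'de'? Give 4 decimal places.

precision = TP/(TP+FP).
de: TP=10, FP=3+2=5 → 10/15 = 0.66667

0.6667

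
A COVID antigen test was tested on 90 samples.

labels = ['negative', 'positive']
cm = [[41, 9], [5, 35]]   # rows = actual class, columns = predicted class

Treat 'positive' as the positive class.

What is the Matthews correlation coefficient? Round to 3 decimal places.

MCC = (TP·TN − FP·FN) / √((TP+FP)(TP+FN)(TN+FP)(TN+FN))
Numerator = 35·41 − 9·5 = 1390
Denominator = √(44·40·50·46) = √4048000 = 2011.9642
MCC = 1390 / 2011.9642 = 0.691

0.691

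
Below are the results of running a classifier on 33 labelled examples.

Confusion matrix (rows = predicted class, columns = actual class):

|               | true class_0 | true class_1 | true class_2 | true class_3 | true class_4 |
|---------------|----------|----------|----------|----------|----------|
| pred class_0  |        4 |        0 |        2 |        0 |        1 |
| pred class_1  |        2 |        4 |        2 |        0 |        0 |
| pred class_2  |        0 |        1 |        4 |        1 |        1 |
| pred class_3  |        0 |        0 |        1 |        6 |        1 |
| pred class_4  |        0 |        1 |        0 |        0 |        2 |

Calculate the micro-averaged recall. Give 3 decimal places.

Micro-averaging pools counts across classes: ΣTP=20, ΣFP=13, ΣFN=13.
Micro-recall = TP/(TP+FN) on pooled counts = 0.606 (equals overall accuracy in single-label multiclass).

0.606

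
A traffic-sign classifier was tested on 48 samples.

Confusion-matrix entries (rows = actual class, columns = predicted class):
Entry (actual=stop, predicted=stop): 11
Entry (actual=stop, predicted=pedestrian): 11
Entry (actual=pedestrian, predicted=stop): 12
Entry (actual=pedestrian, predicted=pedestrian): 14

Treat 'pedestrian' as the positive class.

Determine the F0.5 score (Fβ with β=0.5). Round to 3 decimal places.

0.556

Fβ = (1+β²)·TP / ((1+β²)·TP + β²·FN + FP), with β²=1/4
= 1.25·14 / (1.25·14 + 0.25·12 + 11) = 0.556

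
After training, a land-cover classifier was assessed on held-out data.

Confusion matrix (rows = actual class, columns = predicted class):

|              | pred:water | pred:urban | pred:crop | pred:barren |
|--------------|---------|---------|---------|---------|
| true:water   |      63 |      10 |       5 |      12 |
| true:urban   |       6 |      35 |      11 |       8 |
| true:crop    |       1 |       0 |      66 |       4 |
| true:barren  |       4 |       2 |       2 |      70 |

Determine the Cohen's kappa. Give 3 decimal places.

0.708

Observed agreement pₒ = trace/N = 234/299 = 0.7826
Expected agreement pₑ = Σ (rowᵢ·colᵢ)/N² = (90·74 + 60·47 + 71·84 + 78·94)/299² = 0.2548
κ = (pₒ − pₑ)/(1 − pₑ) = (0.7826 − 0.2548)/(1 − 0.2548) = 0.708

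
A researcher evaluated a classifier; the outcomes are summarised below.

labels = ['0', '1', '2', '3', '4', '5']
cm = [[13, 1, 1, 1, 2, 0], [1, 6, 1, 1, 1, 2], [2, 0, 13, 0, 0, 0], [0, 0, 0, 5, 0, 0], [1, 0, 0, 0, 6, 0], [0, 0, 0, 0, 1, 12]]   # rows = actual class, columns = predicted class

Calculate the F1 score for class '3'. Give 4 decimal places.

0.8333

One-vs-rest for '3': TP = diagonal; FP = other classes predicted '3'; FN = '3' predicted as other.
F1 score = 2·TP/(2·TP+FP+FN).
3: TP=5, FP=1+1+0+0+0=2, FN=0+0+0+0+0=0 → 10/12 = 0.83333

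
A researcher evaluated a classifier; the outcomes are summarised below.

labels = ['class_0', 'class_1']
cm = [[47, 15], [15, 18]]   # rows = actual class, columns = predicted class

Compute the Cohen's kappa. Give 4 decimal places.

Observed agreement pₒ = trace/N = 65/95 = 0.68421
Expected agreement pₑ = Σ (rowᵢ·colᵢ)/N² = (62·62 + 33·33)/95² = 0.54659
κ = (pₒ − pₑ)/(1 − pₑ) = (0.68421 − 0.54659)/(1 − 0.54659) = 0.3035

0.3035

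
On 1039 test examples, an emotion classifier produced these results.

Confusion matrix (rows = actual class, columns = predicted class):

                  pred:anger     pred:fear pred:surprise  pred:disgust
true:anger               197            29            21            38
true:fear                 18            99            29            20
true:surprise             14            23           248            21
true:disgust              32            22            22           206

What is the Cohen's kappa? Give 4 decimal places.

0.6238

Observed agreement pₒ = trace/N = 750/1039 = 0.72185
Expected agreement pₑ = Σ (rowᵢ·colᵢ)/N² = (285·261 + 166·173 + 306·320 + 282·285)/1039² = 0.26066
κ = (pₒ − pₑ)/(1 − pₑ) = (0.72185 − 0.26066)/(1 − 0.26066) = 0.6238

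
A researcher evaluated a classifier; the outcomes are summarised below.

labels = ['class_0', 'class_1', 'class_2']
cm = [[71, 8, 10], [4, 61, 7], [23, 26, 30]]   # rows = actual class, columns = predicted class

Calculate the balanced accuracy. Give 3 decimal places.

0.675

Balanced accuracy = mean of per-class recall.
  class_0: recall = 71/89 = 0.7978
  class_1: recall = 61/72 = 0.8472
  class_2: recall = 30/79 = 0.3797
Mean = (0.7978 + 0.8472 + 0.3797) / 3 = 0.675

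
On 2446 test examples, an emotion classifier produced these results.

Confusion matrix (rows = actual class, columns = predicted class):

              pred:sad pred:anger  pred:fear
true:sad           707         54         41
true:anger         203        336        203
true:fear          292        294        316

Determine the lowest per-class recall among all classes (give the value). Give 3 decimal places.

Per-class recall (TP/(TP+FN)):
  sad: TP=707, FN=54+41=95 → 707/802 = 0.8815
  anger: TP=336, FN=203+203=406 → 336/742 = 0.4528
  fear: TP=316, FN=292+294=586 → 316/902 = 0.3503
Lowest is class 'fear' with recall = 0.350.

0.350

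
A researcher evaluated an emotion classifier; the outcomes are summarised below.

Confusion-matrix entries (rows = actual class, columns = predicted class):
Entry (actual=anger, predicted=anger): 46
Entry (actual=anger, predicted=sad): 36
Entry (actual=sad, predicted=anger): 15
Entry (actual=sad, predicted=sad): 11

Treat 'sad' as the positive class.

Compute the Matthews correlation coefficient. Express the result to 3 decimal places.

-0.014

MCC = (TP·TN − FP·FN) / √((TP+FP)(TP+FN)(TN+FP)(TN+FN))
Numerator = 11·46 − 36·15 = -34
Denominator = √(47·26·82·61) = √6112444 = 2472.3357
MCC = -34 / 2472.3357 = -0.014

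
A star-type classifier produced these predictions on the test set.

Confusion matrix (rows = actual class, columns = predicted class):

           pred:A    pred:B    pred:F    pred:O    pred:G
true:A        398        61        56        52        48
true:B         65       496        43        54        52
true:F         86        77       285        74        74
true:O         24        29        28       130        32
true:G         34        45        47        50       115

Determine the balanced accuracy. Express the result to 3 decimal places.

Balanced accuracy = mean of per-class recall.
  A: recall = 398/615 = 0.6472
  B: recall = 496/710 = 0.6986
  F: recall = 285/596 = 0.4782
  O: recall = 130/243 = 0.5350
  G: recall = 115/291 = 0.3952
Mean = (0.6472 + 0.6986 + 0.4782 + 0.5350 + 0.3952) / 5 = 0.551

0.551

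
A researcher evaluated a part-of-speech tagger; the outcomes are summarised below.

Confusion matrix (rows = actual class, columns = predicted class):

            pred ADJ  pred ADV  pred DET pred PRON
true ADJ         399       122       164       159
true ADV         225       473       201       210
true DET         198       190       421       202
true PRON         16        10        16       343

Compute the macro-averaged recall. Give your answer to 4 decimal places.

0.5516

Per-class recall (TP/(TP+FN)):
  ADJ: TP=399, FN=122+164+159=445 → 399/844 = 0.47275
  ADV: TP=473, FN=225+201+210=636 → 473/1109 = 0.42651
  DET: TP=421, FN=198+190+202=590 → 421/1011 = 0.41642
  PRON: TP=343, FN=16+10+16=42 → 343/385 = 0.89091
Macro-recall = mean = (0.47275 + 0.42651 + 0.41642 + 0.89091) / 4 = 0.5516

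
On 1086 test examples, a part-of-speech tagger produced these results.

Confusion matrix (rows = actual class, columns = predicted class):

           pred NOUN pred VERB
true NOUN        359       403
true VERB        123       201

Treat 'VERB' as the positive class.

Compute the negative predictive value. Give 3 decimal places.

0.745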